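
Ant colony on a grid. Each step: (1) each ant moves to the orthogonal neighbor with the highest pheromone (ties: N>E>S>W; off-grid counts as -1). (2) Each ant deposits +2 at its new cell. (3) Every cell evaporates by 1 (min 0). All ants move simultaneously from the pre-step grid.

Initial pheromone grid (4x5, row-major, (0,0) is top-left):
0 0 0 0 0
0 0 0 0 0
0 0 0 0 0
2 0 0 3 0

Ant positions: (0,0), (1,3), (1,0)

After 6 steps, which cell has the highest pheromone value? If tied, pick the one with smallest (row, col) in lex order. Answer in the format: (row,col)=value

Answer: (0,0)=6

Derivation:
Step 1: ant0:(0,0)->E->(0,1) | ant1:(1,3)->N->(0,3) | ant2:(1,0)->N->(0,0)
  grid max=2 at (3,3)
Step 2: ant0:(0,1)->W->(0,0) | ant1:(0,3)->E->(0,4) | ant2:(0,0)->E->(0,1)
  grid max=2 at (0,0)
Step 3: ant0:(0,0)->E->(0,1) | ant1:(0,4)->S->(1,4) | ant2:(0,1)->W->(0,0)
  grid max=3 at (0,0)
Step 4: ant0:(0,1)->W->(0,0) | ant1:(1,4)->N->(0,4) | ant2:(0,0)->E->(0,1)
  grid max=4 at (0,0)
Step 5: ant0:(0,0)->E->(0,1) | ant1:(0,4)->S->(1,4) | ant2:(0,1)->W->(0,0)
  grid max=5 at (0,0)
Step 6: ant0:(0,1)->W->(0,0) | ant1:(1,4)->N->(0,4) | ant2:(0,0)->E->(0,1)
  grid max=6 at (0,0)
Final grid:
  6 6 0 0 1
  0 0 0 0 0
  0 0 0 0 0
  0 0 0 0 0
Max pheromone 6 at (0,0)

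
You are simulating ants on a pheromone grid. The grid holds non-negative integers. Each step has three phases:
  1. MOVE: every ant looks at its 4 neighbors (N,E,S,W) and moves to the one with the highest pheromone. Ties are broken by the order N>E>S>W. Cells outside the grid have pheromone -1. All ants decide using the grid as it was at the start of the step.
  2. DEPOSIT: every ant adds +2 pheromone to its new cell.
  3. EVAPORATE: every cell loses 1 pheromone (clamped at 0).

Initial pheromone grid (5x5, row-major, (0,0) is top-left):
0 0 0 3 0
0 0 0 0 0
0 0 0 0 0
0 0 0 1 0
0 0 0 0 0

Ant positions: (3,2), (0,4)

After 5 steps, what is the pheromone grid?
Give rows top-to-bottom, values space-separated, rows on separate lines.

After step 1: ants at (3,3),(0,3)
  0 0 0 4 0
  0 0 0 0 0
  0 0 0 0 0
  0 0 0 2 0
  0 0 0 0 0
After step 2: ants at (2,3),(0,4)
  0 0 0 3 1
  0 0 0 0 0
  0 0 0 1 0
  0 0 0 1 0
  0 0 0 0 0
After step 3: ants at (3,3),(0,3)
  0 0 0 4 0
  0 0 0 0 0
  0 0 0 0 0
  0 0 0 2 0
  0 0 0 0 0
After step 4: ants at (2,3),(0,4)
  0 0 0 3 1
  0 0 0 0 0
  0 0 0 1 0
  0 0 0 1 0
  0 0 0 0 0
After step 5: ants at (3,3),(0,3)
  0 0 0 4 0
  0 0 0 0 0
  0 0 0 0 0
  0 0 0 2 0
  0 0 0 0 0

0 0 0 4 0
0 0 0 0 0
0 0 0 0 0
0 0 0 2 0
0 0 0 0 0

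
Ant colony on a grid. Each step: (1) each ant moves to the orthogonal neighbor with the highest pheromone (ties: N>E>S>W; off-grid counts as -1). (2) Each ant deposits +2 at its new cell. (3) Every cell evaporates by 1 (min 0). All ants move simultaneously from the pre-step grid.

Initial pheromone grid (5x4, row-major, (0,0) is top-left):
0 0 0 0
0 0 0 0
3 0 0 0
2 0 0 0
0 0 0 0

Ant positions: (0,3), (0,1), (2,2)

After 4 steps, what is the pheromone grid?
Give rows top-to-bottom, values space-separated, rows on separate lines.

After step 1: ants at (1,3),(0,2),(1,2)
  0 0 1 0
  0 0 1 1
  2 0 0 0
  1 0 0 0
  0 0 0 0
After step 2: ants at (1,2),(1,2),(0,2)
  0 0 2 0
  0 0 4 0
  1 0 0 0
  0 0 0 0
  0 0 0 0
After step 3: ants at (0,2),(0,2),(1,2)
  0 0 5 0
  0 0 5 0
  0 0 0 0
  0 0 0 0
  0 0 0 0
After step 4: ants at (1,2),(1,2),(0,2)
  0 0 6 0
  0 0 8 0
  0 0 0 0
  0 0 0 0
  0 0 0 0

0 0 6 0
0 0 8 0
0 0 0 0
0 0 0 0
0 0 0 0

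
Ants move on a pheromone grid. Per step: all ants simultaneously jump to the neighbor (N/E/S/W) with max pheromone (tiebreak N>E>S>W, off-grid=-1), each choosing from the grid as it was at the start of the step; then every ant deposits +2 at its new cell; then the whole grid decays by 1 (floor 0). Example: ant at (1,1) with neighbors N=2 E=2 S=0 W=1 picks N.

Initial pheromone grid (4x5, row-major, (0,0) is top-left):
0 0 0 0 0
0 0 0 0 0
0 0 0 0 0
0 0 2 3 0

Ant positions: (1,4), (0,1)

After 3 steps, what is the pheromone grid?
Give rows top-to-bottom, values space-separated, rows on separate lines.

After step 1: ants at (0,4),(0,2)
  0 0 1 0 1
  0 0 0 0 0
  0 0 0 0 0
  0 0 1 2 0
After step 2: ants at (1,4),(0,3)
  0 0 0 1 0
  0 0 0 0 1
  0 0 0 0 0
  0 0 0 1 0
After step 3: ants at (0,4),(0,4)
  0 0 0 0 3
  0 0 0 0 0
  0 0 0 0 0
  0 0 0 0 0

0 0 0 0 3
0 0 0 0 0
0 0 0 0 0
0 0 0 0 0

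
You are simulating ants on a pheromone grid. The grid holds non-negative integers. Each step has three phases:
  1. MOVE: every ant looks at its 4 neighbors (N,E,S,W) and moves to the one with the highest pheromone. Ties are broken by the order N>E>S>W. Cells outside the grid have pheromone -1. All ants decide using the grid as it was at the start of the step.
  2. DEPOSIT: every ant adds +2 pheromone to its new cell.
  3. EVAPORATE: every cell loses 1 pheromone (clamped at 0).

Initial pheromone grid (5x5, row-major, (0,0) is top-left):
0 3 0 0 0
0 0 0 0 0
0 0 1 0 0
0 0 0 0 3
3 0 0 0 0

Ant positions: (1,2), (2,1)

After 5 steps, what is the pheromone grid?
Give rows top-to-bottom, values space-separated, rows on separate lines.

After step 1: ants at (2,2),(2,2)
  0 2 0 0 0
  0 0 0 0 0
  0 0 4 0 0
  0 0 0 0 2
  2 0 0 0 0
After step 2: ants at (1,2),(1,2)
  0 1 0 0 0
  0 0 3 0 0
  0 0 3 0 0
  0 0 0 0 1
  1 0 0 0 0
After step 3: ants at (2,2),(2,2)
  0 0 0 0 0
  0 0 2 0 0
  0 0 6 0 0
  0 0 0 0 0
  0 0 0 0 0
After step 4: ants at (1,2),(1,2)
  0 0 0 0 0
  0 0 5 0 0
  0 0 5 0 0
  0 0 0 0 0
  0 0 0 0 0
After step 5: ants at (2,2),(2,2)
  0 0 0 0 0
  0 0 4 0 0
  0 0 8 0 0
  0 0 0 0 0
  0 0 0 0 0

0 0 0 0 0
0 0 4 0 0
0 0 8 0 0
0 0 0 0 0
0 0 0 0 0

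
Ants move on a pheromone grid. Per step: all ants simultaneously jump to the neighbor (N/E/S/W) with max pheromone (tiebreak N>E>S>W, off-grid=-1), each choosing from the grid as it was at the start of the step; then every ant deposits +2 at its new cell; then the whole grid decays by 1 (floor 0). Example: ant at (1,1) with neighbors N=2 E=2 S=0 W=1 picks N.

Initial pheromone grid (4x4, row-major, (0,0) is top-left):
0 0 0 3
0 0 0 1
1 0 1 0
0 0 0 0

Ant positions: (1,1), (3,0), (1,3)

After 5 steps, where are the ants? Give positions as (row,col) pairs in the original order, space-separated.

Step 1: ant0:(1,1)->N->(0,1) | ant1:(3,0)->N->(2,0) | ant2:(1,3)->N->(0,3)
  grid max=4 at (0,3)
Step 2: ant0:(0,1)->E->(0,2) | ant1:(2,0)->N->(1,0) | ant2:(0,3)->S->(1,3)
  grid max=3 at (0,3)
Step 3: ant0:(0,2)->E->(0,3) | ant1:(1,0)->S->(2,0) | ant2:(1,3)->N->(0,3)
  grid max=6 at (0,3)
Step 4: ant0:(0,3)->S->(1,3) | ant1:(2,0)->N->(1,0) | ant2:(0,3)->S->(1,3)
  grid max=5 at (0,3)
Step 5: ant0:(1,3)->N->(0,3) | ant1:(1,0)->S->(2,0) | ant2:(1,3)->N->(0,3)
  grid max=8 at (0,3)

(0,3) (2,0) (0,3)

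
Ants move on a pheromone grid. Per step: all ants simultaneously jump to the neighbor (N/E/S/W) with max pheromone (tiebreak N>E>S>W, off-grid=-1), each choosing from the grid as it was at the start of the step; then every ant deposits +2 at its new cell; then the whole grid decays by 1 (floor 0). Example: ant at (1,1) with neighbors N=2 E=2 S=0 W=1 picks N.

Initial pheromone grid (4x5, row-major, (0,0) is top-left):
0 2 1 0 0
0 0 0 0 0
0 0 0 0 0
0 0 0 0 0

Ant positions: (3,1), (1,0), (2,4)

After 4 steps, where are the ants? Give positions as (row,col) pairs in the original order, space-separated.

Step 1: ant0:(3,1)->N->(2,1) | ant1:(1,0)->N->(0,0) | ant2:(2,4)->N->(1,4)
  grid max=1 at (0,0)
Step 2: ant0:(2,1)->N->(1,1) | ant1:(0,0)->E->(0,1) | ant2:(1,4)->N->(0,4)
  grid max=2 at (0,1)
Step 3: ant0:(1,1)->N->(0,1) | ant1:(0,1)->S->(1,1) | ant2:(0,4)->S->(1,4)
  grid max=3 at (0,1)
Step 4: ant0:(0,1)->S->(1,1) | ant1:(1,1)->N->(0,1) | ant2:(1,4)->N->(0,4)
  grid max=4 at (0,1)

(1,1) (0,1) (0,4)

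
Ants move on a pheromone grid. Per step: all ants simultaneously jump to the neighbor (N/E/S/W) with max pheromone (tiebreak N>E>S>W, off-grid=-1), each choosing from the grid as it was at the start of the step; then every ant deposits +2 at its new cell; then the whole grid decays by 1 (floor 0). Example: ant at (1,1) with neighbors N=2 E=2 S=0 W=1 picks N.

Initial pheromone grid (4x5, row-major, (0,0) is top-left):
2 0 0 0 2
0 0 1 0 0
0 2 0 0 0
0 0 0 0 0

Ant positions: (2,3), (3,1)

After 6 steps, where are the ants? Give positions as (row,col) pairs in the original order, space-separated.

Step 1: ant0:(2,3)->N->(1,3) | ant1:(3,1)->N->(2,1)
  grid max=3 at (2,1)
Step 2: ant0:(1,3)->N->(0,3) | ant1:(2,1)->N->(1,1)
  grid max=2 at (2,1)
Step 3: ant0:(0,3)->E->(0,4) | ant1:(1,1)->S->(2,1)
  grid max=3 at (2,1)
Step 4: ant0:(0,4)->S->(1,4) | ant1:(2,1)->N->(1,1)
  grid max=2 at (2,1)
Step 5: ant0:(1,4)->N->(0,4) | ant1:(1,1)->S->(2,1)
  grid max=3 at (2,1)
Step 6: ant0:(0,4)->S->(1,4) | ant1:(2,1)->N->(1,1)
  grid max=2 at (2,1)

(1,4) (1,1)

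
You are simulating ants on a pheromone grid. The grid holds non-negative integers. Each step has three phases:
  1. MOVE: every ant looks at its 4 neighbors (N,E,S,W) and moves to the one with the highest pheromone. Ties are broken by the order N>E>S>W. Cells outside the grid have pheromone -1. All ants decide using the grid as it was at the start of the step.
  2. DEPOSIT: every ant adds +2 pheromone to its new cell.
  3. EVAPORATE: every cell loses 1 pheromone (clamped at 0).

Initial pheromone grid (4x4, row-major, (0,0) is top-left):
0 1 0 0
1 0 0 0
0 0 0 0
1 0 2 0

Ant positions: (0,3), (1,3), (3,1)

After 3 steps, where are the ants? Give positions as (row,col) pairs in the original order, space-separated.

Step 1: ant0:(0,3)->S->(1,3) | ant1:(1,3)->N->(0,3) | ant2:(3,1)->E->(3,2)
  grid max=3 at (3,2)
Step 2: ant0:(1,3)->N->(0,3) | ant1:(0,3)->S->(1,3) | ant2:(3,2)->N->(2,2)
  grid max=2 at (0,3)
Step 3: ant0:(0,3)->S->(1,3) | ant1:(1,3)->N->(0,3) | ant2:(2,2)->S->(3,2)
  grid max=3 at (0,3)

(1,3) (0,3) (3,2)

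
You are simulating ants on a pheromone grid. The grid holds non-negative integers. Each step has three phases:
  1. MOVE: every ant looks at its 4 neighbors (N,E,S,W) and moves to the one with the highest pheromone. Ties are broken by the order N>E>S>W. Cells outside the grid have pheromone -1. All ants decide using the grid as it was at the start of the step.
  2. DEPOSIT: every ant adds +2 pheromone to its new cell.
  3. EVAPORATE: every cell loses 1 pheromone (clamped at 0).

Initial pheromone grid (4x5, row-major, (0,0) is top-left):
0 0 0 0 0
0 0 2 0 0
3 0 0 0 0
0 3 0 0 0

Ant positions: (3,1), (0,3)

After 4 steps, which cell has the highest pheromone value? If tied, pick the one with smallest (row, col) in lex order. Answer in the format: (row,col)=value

Answer: (3,1)=3

Derivation:
Step 1: ant0:(3,1)->N->(2,1) | ant1:(0,3)->E->(0,4)
  grid max=2 at (2,0)
Step 2: ant0:(2,1)->S->(3,1) | ant1:(0,4)->S->(1,4)
  grid max=3 at (3,1)
Step 3: ant0:(3,1)->N->(2,1) | ant1:(1,4)->N->(0,4)
  grid max=2 at (3,1)
Step 4: ant0:(2,1)->S->(3,1) | ant1:(0,4)->S->(1,4)
  grid max=3 at (3,1)
Final grid:
  0 0 0 0 0
  0 0 0 0 1
  0 0 0 0 0
  0 3 0 0 0
Max pheromone 3 at (3,1)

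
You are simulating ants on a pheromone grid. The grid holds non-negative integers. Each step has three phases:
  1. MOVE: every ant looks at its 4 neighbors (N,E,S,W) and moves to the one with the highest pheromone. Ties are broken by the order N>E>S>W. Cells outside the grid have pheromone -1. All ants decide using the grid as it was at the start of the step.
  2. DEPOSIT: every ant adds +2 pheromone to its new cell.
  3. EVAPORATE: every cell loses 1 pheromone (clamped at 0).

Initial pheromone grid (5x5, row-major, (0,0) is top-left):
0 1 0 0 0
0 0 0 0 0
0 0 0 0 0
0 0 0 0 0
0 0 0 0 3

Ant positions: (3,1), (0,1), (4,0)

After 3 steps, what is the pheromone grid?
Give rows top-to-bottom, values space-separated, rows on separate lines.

After step 1: ants at (2,1),(0,2),(3,0)
  0 0 1 0 0
  0 0 0 0 0
  0 1 0 0 0
  1 0 0 0 0
  0 0 0 0 2
After step 2: ants at (1,1),(0,3),(2,0)
  0 0 0 1 0
  0 1 0 0 0
  1 0 0 0 0
  0 0 0 0 0
  0 0 0 0 1
After step 3: ants at (0,1),(0,4),(1,0)
  0 1 0 0 1
  1 0 0 0 0
  0 0 0 0 0
  0 0 0 0 0
  0 0 0 0 0

0 1 0 0 1
1 0 0 0 0
0 0 0 0 0
0 0 0 0 0
0 0 0 0 0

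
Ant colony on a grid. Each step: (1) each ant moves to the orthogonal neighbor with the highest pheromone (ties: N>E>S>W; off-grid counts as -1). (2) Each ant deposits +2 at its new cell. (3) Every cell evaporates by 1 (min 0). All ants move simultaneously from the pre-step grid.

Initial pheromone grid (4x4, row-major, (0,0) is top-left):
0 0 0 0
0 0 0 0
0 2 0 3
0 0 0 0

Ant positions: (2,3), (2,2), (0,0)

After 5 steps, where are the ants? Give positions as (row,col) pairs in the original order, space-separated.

Step 1: ant0:(2,3)->N->(1,3) | ant1:(2,2)->E->(2,3) | ant2:(0,0)->E->(0,1)
  grid max=4 at (2,3)
Step 2: ant0:(1,3)->S->(2,3) | ant1:(2,3)->N->(1,3) | ant2:(0,1)->E->(0,2)
  grid max=5 at (2,3)
Step 3: ant0:(2,3)->N->(1,3) | ant1:(1,3)->S->(2,3) | ant2:(0,2)->E->(0,3)
  grid max=6 at (2,3)
Step 4: ant0:(1,3)->S->(2,3) | ant1:(2,3)->N->(1,3) | ant2:(0,3)->S->(1,3)
  grid max=7 at (2,3)
Step 5: ant0:(2,3)->N->(1,3) | ant1:(1,3)->S->(2,3) | ant2:(1,3)->S->(2,3)
  grid max=10 at (2,3)

(1,3) (2,3) (2,3)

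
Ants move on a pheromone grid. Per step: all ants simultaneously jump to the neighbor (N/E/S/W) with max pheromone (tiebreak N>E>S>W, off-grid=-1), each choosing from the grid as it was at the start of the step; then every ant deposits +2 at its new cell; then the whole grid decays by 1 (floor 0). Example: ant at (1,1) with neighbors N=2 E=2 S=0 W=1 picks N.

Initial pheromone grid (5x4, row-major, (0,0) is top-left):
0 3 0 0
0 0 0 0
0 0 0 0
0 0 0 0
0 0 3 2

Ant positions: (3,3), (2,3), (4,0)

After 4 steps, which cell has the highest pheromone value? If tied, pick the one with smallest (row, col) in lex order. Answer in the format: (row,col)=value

Step 1: ant0:(3,3)->S->(4,3) | ant1:(2,3)->N->(1,3) | ant2:(4,0)->N->(3,0)
  grid max=3 at (4,3)
Step 2: ant0:(4,3)->W->(4,2) | ant1:(1,3)->N->(0,3) | ant2:(3,0)->N->(2,0)
  grid max=3 at (4,2)
Step 3: ant0:(4,2)->E->(4,3) | ant1:(0,3)->S->(1,3) | ant2:(2,0)->N->(1,0)
  grid max=3 at (4,3)
Step 4: ant0:(4,3)->W->(4,2) | ant1:(1,3)->N->(0,3) | ant2:(1,0)->N->(0,0)
  grid max=3 at (4,2)
Final grid:
  1 0 0 1
  0 0 0 0
  0 0 0 0
  0 0 0 0
  0 0 3 2
Max pheromone 3 at (4,2)

Answer: (4,2)=3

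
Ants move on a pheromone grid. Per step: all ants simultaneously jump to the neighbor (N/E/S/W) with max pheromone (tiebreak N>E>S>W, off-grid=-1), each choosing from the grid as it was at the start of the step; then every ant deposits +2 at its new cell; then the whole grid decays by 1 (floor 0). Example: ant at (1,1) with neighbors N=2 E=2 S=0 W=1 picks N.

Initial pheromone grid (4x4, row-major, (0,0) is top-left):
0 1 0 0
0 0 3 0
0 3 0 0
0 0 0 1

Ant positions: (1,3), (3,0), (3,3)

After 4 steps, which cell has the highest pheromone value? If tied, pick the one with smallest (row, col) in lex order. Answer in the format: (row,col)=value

Answer: (1,2)=7

Derivation:
Step 1: ant0:(1,3)->W->(1,2) | ant1:(3,0)->N->(2,0) | ant2:(3,3)->N->(2,3)
  grid max=4 at (1,2)
Step 2: ant0:(1,2)->N->(0,2) | ant1:(2,0)->E->(2,1) | ant2:(2,3)->N->(1,3)
  grid max=3 at (1,2)
Step 3: ant0:(0,2)->S->(1,2) | ant1:(2,1)->N->(1,1) | ant2:(1,3)->W->(1,2)
  grid max=6 at (1,2)
Step 4: ant0:(1,2)->W->(1,1) | ant1:(1,1)->E->(1,2) | ant2:(1,2)->W->(1,1)
  grid max=7 at (1,2)
Final grid:
  0 0 0 0
  0 4 7 0
  0 1 0 0
  0 0 0 0
Max pheromone 7 at (1,2)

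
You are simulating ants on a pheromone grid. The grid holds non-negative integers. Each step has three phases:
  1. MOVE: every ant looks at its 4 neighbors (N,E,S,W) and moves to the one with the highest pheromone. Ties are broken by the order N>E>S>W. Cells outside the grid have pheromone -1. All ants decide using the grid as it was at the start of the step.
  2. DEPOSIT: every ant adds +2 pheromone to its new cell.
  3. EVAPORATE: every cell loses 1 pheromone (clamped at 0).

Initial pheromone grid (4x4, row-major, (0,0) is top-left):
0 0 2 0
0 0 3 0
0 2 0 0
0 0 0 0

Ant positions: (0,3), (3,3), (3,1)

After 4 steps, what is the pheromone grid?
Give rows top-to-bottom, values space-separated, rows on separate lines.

After step 1: ants at (0,2),(2,3),(2,1)
  0 0 3 0
  0 0 2 0
  0 3 0 1
  0 0 0 0
After step 2: ants at (1,2),(1,3),(1,1)
  0 0 2 0
  0 1 3 1
  0 2 0 0
  0 0 0 0
After step 3: ants at (0,2),(1,2),(1,2)
  0 0 3 0
  0 0 6 0
  0 1 0 0
  0 0 0 0
After step 4: ants at (1,2),(0,2),(0,2)
  0 0 6 0
  0 0 7 0
  0 0 0 0
  0 0 0 0

0 0 6 0
0 0 7 0
0 0 0 0
0 0 0 0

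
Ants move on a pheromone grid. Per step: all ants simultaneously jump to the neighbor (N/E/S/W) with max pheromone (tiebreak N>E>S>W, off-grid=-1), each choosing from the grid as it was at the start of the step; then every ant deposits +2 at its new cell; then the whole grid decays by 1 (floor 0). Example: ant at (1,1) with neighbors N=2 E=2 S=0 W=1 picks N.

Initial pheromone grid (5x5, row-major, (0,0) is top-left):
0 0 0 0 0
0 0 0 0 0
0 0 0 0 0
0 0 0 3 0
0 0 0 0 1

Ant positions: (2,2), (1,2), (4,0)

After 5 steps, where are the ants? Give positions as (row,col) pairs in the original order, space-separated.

Step 1: ant0:(2,2)->N->(1,2) | ant1:(1,2)->N->(0,2) | ant2:(4,0)->N->(3,0)
  grid max=2 at (3,3)
Step 2: ant0:(1,2)->N->(0,2) | ant1:(0,2)->S->(1,2) | ant2:(3,0)->N->(2,0)
  grid max=2 at (0,2)
Step 3: ant0:(0,2)->S->(1,2) | ant1:(1,2)->N->(0,2) | ant2:(2,0)->N->(1,0)
  grid max=3 at (0,2)
Step 4: ant0:(1,2)->N->(0,2) | ant1:(0,2)->S->(1,2) | ant2:(1,0)->N->(0,0)
  grid max=4 at (0,2)
Step 5: ant0:(0,2)->S->(1,2) | ant1:(1,2)->N->(0,2) | ant2:(0,0)->E->(0,1)
  grid max=5 at (0,2)

(1,2) (0,2) (0,1)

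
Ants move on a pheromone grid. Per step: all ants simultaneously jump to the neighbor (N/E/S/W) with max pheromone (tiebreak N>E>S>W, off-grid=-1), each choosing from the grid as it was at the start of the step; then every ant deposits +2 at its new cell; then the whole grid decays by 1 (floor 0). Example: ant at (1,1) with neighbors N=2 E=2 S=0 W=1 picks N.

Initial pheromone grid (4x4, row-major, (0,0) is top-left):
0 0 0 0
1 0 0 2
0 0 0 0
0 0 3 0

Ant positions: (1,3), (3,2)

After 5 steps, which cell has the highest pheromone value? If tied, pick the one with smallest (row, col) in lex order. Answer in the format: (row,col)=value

Step 1: ant0:(1,3)->N->(0,3) | ant1:(3,2)->N->(2,2)
  grid max=2 at (3,2)
Step 2: ant0:(0,3)->S->(1,3) | ant1:(2,2)->S->(3,2)
  grid max=3 at (3,2)
Step 3: ant0:(1,3)->N->(0,3) | ant1:(3,2)->N->(2,2)
  grid max=2 at (3,2)
Step 4: ant0:(0,3)->S->(1,3) | ant1:(2,2)->S->(3,2)
  grid max=3 at (3,2)
Step 5: ant0:(1,3)->N->(0,3) | ant1:(3,2)->N->(2,2)
  grid max=2 at (3,2)
Final grid:
  0 0 0 1
  0 0 0 1
  0 0 1 0
  0 0 2 0
Max pheromone 2 at (3,2)

Answer: (3,2)=2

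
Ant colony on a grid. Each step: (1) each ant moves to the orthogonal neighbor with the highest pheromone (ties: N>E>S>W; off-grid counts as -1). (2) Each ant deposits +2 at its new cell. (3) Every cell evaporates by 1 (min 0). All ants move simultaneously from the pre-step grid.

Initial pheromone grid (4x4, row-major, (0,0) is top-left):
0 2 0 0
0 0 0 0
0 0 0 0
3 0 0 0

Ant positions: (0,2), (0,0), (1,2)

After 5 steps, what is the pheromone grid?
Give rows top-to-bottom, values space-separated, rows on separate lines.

After step 1: ants at (0,1),(0,1),(0,2)
  0 5 1 0
  0 0 0 0
  0 0 0 0
  2 0 0 0
After step 2: ants at (0,2),(0,2),(0,1)
  0 6 4 0
  0 0 0 0
  0 0 0 0
  1 0 0 0
After step 3: ants at (0,1),(0,1),(0,2)
  0 9 5 0
  0 0 0 0
  0 0 0 0
  0 0 0 0
After step 4: ants at (0,2),(0,2),(0,1)
  0 10 8 0
  0 0 0 0
  0 0 0 0
  0 0 0 0
After step 5: ants at (0,1),(0,1),(0,2)
  0 13 9 0
  0 0 0 0
  0 0 0 0
  0 0 0 0

0 13 9 0
0 0 0 0
0 0 0 0
0 0 0 0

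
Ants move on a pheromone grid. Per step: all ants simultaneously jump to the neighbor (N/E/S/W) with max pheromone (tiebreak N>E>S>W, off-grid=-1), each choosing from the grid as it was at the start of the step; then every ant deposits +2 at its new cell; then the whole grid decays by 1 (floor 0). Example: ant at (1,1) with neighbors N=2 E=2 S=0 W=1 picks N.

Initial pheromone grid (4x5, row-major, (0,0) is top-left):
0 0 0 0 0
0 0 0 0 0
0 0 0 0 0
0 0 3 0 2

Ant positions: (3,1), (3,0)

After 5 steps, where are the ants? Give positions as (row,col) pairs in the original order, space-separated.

Step 1: ant0:(3,1)->E->(3,2) | ant1:(3,0)->N->(2,0)
  grid max=4 at (3,2)
Step 2: ant0:(3,2)->N->(2,2) | ant1:(2,0)->N->(1,0)
  grid max=3 at (3,2)
Step 3: ant0:(2,2)->S->(3,2) | ant1:(1,0)->N->(0,0)
  grid max=4 at (3,2)
Step 4: ant0:(3,2)->N->(2,2) | ant1:(0,0)->E->(0,1)
  grid max=3 at (3,2)
Step 5: ant0:(2,2)->S->(3,2) | ant1:(0,1)->E->(0,2)
  grid max=4 at (3,2)

(3,2) (0,2)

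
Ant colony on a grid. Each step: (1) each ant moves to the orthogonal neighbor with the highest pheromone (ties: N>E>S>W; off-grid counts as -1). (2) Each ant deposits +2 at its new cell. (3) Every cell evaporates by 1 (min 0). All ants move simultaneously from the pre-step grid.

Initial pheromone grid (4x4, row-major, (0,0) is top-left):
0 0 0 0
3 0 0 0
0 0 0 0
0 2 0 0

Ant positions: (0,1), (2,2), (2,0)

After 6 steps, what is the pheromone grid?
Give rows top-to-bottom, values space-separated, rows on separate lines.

After step 1: ants at (0,2),(1,2),(1,0)
  0 0 1 0
  4 0 1 0
  0 0 0 0
  0 1 0 0
After step 2: ants at (1,2),(0,2),(0,0)
  1 0 2 0
  3 0 2 0
  0 0 0 0
  0 0 0 0
After step 3: ants at (0,2),(1,2),(1,0)
  0 0 3 0
  4 0 3 0
  0 0 0 0
  0 0 0 0
After step 4: ants at (1,2),(0,2),(0,0)
  1 0 4 0
  3 0 4 0
  0 0 0 0
  0 0 0 0
After step 5: ants at (0,2),(1,2),(1,0)
  0 0 5 0
  4 0 5 0
  0 0 0 0
  0 0 0 0
After step 6: ants at (1,2),(0,2),(0,0)
  1 0 6 0
  3 0 6 0
  0 0 0 0
  0 0 0 0

1 0 6 0
3 0 6 0
0 0 0 0
0 0 0 0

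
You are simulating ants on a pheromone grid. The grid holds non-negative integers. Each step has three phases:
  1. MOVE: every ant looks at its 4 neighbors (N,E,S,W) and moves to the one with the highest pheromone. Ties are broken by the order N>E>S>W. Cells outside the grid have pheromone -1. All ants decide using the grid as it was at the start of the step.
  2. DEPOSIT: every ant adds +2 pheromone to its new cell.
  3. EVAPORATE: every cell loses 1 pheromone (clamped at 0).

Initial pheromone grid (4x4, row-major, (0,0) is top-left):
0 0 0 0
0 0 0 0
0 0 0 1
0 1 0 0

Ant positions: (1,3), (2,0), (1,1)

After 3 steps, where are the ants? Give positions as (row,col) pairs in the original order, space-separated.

Step 1: ant0:(1,3)->S->(2,3) | ant1:(2,0)->N->(1,0) | ant2:(1,1)->N->(0,1)
  grid max=2 at (2,3)
Step 2: ant0:(2,3)->N->(1,3) | ant1:(1,0)->N->(0,0) | ant2:(0,1)->E->(0,2)
  grid max=1 at (0,0)
Step 3: ant0:(1,3)->S->(2,3) | ant1:(0,0)->E->(0,1) | ant2:(0,2)->E->(0,3)
  grid max=2 at (2,3)

(2,3) (0,1) (0,3)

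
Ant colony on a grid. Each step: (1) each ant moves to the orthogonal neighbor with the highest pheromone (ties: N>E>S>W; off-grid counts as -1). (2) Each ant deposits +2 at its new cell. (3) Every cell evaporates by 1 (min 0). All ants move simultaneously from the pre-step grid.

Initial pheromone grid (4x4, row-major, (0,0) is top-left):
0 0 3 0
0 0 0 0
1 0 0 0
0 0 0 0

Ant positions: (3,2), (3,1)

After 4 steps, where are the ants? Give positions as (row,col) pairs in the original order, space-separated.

Step 1: ant0:(3,2)->N->(2,2) | ant1:(3,1)->N->(2,1)
  grid max=2 at (0,2)
Step 2: ant0:(2,2)->W->(2,1) | ant1:(2,1)->E->(2,2)
  grid max=2 at (2,1)
Step 3: ant0:(2,1)->E->(2,2) | ant1:(2,2)->W->(2,1)
  grid max=3 at (2,1)
Step 4: ant0:(2,2)->W->(2,1) | ant1:(2,1)->E->(2,2)
  grid max=4 at (2,1)

(2,1) (2,2)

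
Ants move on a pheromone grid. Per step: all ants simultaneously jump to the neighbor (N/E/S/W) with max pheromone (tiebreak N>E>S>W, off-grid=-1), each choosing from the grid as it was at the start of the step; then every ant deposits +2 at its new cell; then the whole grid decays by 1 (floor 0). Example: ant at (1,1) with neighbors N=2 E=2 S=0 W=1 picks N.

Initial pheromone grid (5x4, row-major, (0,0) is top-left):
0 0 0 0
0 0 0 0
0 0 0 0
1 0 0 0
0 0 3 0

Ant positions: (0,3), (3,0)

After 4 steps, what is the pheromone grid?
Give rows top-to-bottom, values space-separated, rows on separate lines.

After step 1: ants at (1,3),(2,0)
  0 0 0 0
  0 0 0 1
  1 0 0 0
  0 0 0 0
  0 0 2 0
After step 2: ants at (0,3),(1,0)
  0 0 0 1
  1 0 0 0
  0 0 0 0
  0 0 0 0
  0 0 1 0
After step 3: ants at (1,3),(0,0)
  1 0 0 0
  0 0 0 1
  0 0 0 0
  0 0 0 0
  0 0 0 0
After step 4: ants at (0,3),(0,1)
  0 1 0 1
  0 0 0 0
  0 0 0 0
  0 0 0 0
  0 0 0 0

0 1 0 1
0 0 0 0
0 0 0 0
0 0 0 0
0 0 0 0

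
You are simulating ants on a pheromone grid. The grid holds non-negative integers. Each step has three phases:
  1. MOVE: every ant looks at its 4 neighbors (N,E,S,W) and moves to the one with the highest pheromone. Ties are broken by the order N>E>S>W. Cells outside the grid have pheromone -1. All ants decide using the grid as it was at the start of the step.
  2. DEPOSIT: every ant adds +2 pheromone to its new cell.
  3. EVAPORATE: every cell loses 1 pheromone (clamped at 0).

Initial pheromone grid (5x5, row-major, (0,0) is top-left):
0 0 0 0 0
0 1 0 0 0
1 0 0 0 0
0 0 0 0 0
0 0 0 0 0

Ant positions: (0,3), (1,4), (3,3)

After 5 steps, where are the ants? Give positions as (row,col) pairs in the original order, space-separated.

Step 1: ant0:(0,3)->E->(0,4) | ant1:(1,4)->N->(0,4) | ant2:(3,3)->N->(2,3)
  grid max=3 at (0,4)
Step 2: ant0:(0,4)->S->(1,4) | ant1:(0,4)->S->(1,4) | ant2:(2,3)->N->(1,3)
  grid max=3 at (1,4)
Step 3: ant0:(1,4)->N->(0,4) | ant1:(1,4)->N->(0,4) | ant2:(1,3)->E->(1,4)
  grid max=5 at (0,4)
Step 4: ant0:(0,4)->S->(1,4) | ant1:(0,4)->S->(1,4) | ant2:(1,4)->N->(0,4)
  grid max=7 at (1,4)
Step 5: ant0:(1,4)->N->(0,4) | ant1:(1,4)->N->(0,4) | ant2:(0,4)->S->(1,4)
  grid max=9 at (0,4)

(0,4) (0,4) (1,4)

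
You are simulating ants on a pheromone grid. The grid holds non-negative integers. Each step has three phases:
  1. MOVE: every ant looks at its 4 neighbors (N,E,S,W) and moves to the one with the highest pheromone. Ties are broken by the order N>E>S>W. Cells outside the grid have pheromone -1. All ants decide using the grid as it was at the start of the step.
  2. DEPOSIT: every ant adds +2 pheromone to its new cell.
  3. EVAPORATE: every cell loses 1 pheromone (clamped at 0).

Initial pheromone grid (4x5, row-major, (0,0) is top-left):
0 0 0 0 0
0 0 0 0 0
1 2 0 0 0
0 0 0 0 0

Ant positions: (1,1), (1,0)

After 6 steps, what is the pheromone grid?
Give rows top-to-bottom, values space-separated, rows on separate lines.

After step 1: ants at (2,1),(2,0)
  0 0 0 0 0
  0 0 0 0 0
  2 3 0 0 0
  0 0 0 0 0
After step 2: ants at (2,0),(2,1)
  0 0 0 0 0
  0 0 0 0 0
  3 4 0 0 0
  0 0 0 0 0
After step 3: ants at (2,1),(2,0)
  0 0 0 0 0
  0 0 0 0 0
  4 5 0 0 0
  0 0 0 0 0
After step 4: ants at (2,0),(2,1)
  0 0 0 0 0
  0 0 0 0 0
  5 6 0 0 0
  0 0 0 0 0
After step 5: ants at (2,1),(2,0)
  0 0 0 0 0
  0 0 0 0 0
  6 7 0 0 0
  0 0 0 0 0
After step 6: ants at (2,0),(2,1)
  0 0 0 0 0
  0 0 0 0 0
  7 8 0 0 0
  0 0 0 0 0

0 0 0 0 0
0 0 0 0 0
7 8 0 0 0
0 0 0 0 0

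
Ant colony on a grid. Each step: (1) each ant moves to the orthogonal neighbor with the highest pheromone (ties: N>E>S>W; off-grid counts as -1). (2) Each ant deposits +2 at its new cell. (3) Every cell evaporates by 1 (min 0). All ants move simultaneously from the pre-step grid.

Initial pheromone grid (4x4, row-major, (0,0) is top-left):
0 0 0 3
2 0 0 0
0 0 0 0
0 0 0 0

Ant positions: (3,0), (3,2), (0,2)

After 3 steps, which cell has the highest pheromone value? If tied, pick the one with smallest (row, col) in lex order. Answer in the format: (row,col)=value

Answer: (0,3)=4

Derivation:
Step 1: ant0:(3,0)->N->(2,0) | ant1:(3,2)->N->(2,2) | ant2:(0,2)->E->(0,3)
  grid max=4 at (0,3)
Step 2: ant0:(2,0)->N->(1,0) | ant1:(2,2)->N->(1,2) | ant2:(0,3)->S->(1,3)
  grid max=3 at (0,3)
Step 3: ant0:(1,0)->N->(0,0) | ant1:(1,2)->E->(1,3) | ant2:(1,3)->N->(0,3)
  grid max=4 at (0,3)
Final grid:
  1 0 0 4
  1 0 0 2
  0 0 0 0
  0 0 0 0
Max pheromone 4 at (0,3)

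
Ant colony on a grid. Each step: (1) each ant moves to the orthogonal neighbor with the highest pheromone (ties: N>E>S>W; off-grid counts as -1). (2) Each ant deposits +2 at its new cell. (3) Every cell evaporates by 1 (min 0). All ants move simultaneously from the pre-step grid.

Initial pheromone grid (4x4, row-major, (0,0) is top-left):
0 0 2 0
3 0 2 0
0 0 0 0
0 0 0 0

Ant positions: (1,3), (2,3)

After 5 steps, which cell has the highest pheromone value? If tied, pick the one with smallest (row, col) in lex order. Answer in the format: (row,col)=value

Step 1: ant0:(1,3)->W->(1,2) | ant1:(2,3)->N->(1,3)
  grid max=3 at (1,2)
Step 2: ant0:(1,2)->N->(0,2) | ant1:(1,3)->W->(1,2)
  grid max=4 at (1,2)
Step 3: ant0:(0,2)->S->(1,2) | ant1:(1,2)->N->(0,2)
  grid max=5 at (1,2)
Step 4: ant0:(1,2)->N->(0,2) | ant1:(0,2)->S->(1,2)
  grid max=6 at (1,2)
Step 5: ant0:(0,2)->S->(1,2) | ant1:(1,2)->N->(0,2)
  grid max=7 at (1,2)
Final grid:
  0 0 5 0
  0 0 7 0
  0 0 0 0
  0 0 0 0
Max pheromone 7 at (1,2)

Answer: (1,2)=7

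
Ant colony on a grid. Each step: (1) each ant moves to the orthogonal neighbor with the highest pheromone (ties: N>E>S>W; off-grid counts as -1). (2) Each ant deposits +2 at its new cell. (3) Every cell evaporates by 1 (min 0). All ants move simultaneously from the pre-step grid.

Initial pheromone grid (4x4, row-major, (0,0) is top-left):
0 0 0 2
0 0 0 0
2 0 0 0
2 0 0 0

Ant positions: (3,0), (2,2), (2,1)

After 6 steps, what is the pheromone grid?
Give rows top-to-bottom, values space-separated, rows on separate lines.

After step 1: ants at (2,0),(1,2),(2,0)
  0 0 0 1
  0 0 1 0
  5 0 0 0
  1 0 0 0
After step 2: ants at (3,0),(0,2),(3,0)
  0 0 1 0
  0 0 0 0
  4 0 0 0
  4 0 0 0
After step 3: ants at (2,0),(0,3),(2,0)
  0 0 0 1
  0 0 0 0
  7 0 0 0
  3 0 0 0
After step 4: ants at (3,0),(1,3),(3,0)
  0 0 0 0
  0 0 0 1
  6 0 0 0
  6 0 0 0
After step 5: ants at (2,0),(0,3),(2,0)
  0 0 0 1
  0 0 0 0
  9 0 0 0
  5 0 0 0
After step 6: ants at (3,0),(1,3),(3,0)
  0 0 0 0
  0 0 0 1
  8 0 0 0
  8 0 0 0

0 0 0 0
0 0 0 1
8 0 0 0
8 0 0 0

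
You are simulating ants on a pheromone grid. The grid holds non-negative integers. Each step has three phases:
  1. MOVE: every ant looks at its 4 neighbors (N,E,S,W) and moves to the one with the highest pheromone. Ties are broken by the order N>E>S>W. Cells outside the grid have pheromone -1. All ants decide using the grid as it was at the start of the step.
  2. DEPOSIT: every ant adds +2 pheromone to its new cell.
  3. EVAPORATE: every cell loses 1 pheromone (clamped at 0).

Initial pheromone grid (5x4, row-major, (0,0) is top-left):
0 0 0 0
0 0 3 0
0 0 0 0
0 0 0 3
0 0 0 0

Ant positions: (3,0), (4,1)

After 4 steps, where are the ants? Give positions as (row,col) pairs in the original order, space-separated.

Step 1: ant0:(3,0)->N->(2,0) | ant1:(4,1)->N->(3,1)
  grid max=2 at (1,2)
Step 2: ant0:(2,0)->N->(1,0) | ant1:(3,1)->N->(2,1)
  grid max=1 at (1,0)
Step 3: ant0:(1,0)->N->(0,0) | ant1:(2,1)->N->(1,1)
  grid max=1 at (0,0)
Step 4: ant0:(0,0)->E->(0,1) | ant1:(1,1)->N->(0,1)
  grid max=3 at (0,1)

(0,1) (0,1)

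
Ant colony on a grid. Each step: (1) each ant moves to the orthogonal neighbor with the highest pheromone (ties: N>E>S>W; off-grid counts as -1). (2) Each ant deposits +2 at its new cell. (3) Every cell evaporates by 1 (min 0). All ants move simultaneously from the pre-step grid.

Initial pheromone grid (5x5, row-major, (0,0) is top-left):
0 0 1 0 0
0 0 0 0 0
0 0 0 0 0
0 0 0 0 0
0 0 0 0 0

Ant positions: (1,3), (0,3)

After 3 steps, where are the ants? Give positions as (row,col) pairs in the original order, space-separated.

Step 1: ant0:(1,3)->N->(0,3) | ant1:(0,3)->W->(0,2)
  grid max=2 at (0,2)
Step 2: ant0:(0,3)->W->(0,2) | ant1:(0,2)->E->(0,3)
  grid max=3 at (0,2)
Step 3: ant0:(0,2)->E->(0,3) | ant1:(0,3)->W->(0,2)
  grid max=4 at (0,2)

(0,3) (0,2)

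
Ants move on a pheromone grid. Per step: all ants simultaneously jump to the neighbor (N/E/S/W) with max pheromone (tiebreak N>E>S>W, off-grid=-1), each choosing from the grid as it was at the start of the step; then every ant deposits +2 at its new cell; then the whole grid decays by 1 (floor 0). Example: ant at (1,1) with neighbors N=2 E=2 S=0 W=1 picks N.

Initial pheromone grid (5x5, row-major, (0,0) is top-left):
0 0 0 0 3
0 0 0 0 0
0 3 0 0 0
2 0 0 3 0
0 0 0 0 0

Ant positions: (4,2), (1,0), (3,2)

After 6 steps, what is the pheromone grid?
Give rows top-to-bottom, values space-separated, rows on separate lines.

After step 1: ants at (3,2),(0,0),(3,3)
  1 0 0 0 2
  0 0 0 0 0
  0 2 0 0 0
  1 0 1 4 0
  0 0 0 0 0
After step 2: ants at (3,3),(0,1),(3,2)
  0 1 0 0 1
  0 0 0 0 0
  0 1 0 0 0
  0 0 2 5 0
  0 0 0 0 0
After step 3: ants at (3,2),(0,2),(3,3)
  0 0 1 0 0
  0 0 0 0 0
  0 0 0 0 0
  0 0 3 6 0
  0 0 0 0 0
After step 4: ants at (3,3),(0,3),(3,2)
  0 0 0 1 0
  0 0 0 0 0
  0 0 0 0 0
  0 0 4 7 0
  0 0 0 0 0
After step 5: ants at (3,2),(0,4),(3,3)
  0 0 0 0 1
  0 0 0 0 0
  0 0 0 0 0
  0 0 5 8 0
  0 0 0 0 0
After step 6: ants at (3,3),(1,4),(3,2)
  0 0 0 0 0
  0 0 0 0 1
  0 0 0 0 0
  0 0 6 9 0
  0 0 0 0 0

0 0 0 0 0
0 0 0 0 1
0 0 0 0 0
0 0 6 9 0
0 0 0 0 0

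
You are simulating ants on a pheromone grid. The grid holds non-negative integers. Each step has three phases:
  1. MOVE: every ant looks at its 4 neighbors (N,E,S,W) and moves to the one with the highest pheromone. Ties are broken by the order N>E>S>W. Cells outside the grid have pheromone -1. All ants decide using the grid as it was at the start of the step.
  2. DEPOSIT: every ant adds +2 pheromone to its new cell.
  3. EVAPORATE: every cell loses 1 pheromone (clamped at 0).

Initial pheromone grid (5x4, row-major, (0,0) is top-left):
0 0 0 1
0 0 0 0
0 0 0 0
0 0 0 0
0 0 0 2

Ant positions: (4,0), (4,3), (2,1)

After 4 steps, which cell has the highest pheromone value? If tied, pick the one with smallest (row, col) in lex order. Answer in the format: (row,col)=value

Step 1: ant0:(4,0)->N->(3,0) | ant1:(4,3)->N->(3,3) | ant2:(2,1)->N->(1,1)
  grid max=1 at (1,1)
Step 2: ant0:(3,0)->N->(2,0) | ant1:(3,3)->S->(4,3) | ant2:(1,1)->N->(0,1)
  grid max=2 at (4,3)
Step 3: ant0:(2,0)->N->(1,0) | ant1:(4,3)->N->(3,3) | ant2:(0,1)->E->(0,2)
  grid max=1 at (0,2)
Step 4: ant0:(1,0)->N->(0,0) | ant1:(3,3)->S->(4,3) | ant2:(0,2)->E->(0,3)
  grid max=2 at (4,3)
Final grid:
  1 0 0 1
  0 0 0 0
  0 0 0 0
  0 0 0 0
  0 0 0 2
Max pheromone 2 at (4,3)

Answer: (4,3)=2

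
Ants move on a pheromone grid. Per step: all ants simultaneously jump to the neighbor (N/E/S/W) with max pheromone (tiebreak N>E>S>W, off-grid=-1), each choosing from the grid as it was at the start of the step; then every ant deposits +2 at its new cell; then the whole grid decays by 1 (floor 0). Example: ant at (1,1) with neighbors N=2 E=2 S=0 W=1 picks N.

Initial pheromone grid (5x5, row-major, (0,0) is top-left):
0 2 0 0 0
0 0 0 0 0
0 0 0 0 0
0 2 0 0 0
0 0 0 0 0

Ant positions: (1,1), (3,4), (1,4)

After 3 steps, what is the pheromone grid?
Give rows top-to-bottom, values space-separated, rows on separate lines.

After step 1: ants at (0,1),(2,4),(0,4)
  0 3 0 0 1
  0 0 0 0 0
  0 0 0 0 1
  0 1 0 0 0
  0 0 0 0 0
After step 2: ants at (0,2),(1,4),(1,4)
  0 2 1 0 0
  0 0 0 0 3
  0 0 0 0 0
  0 0 0 0 0
  0 0 0 0 0
After step 3: ants at (0,1),(0,4),(0,4)
  0 3 0 0 3
  0 0 0 0 2
  0 0 0 0 0
  0 0 0 0 0
  0 0 0 0 0

0 3 0 0 3
0 0 0 0 2
0 0 0 0 0
0 0 0 0 0
0 0 0 0 0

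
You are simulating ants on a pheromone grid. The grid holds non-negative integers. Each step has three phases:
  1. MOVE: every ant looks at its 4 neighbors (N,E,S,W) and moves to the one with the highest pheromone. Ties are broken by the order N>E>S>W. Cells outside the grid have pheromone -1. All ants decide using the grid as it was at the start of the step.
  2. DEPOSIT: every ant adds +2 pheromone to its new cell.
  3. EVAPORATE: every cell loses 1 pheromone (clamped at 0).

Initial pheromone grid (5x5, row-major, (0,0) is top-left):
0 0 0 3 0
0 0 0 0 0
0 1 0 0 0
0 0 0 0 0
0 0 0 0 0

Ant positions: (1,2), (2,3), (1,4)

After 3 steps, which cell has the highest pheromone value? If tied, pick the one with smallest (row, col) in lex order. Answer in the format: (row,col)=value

Answer: (0,3)=6

Derivation:
Step 1: ant0:(1,2)->N->(0,2) | ant1:(2,3)->N->(1,3) | ant2:(1,4)->N->(0,4)
  grid max=2 at (0,3)
Step 2: ant0:(0,2)->E->(0,3) | ant1:(1,3)->N->(0,3) | ant2:(0,4)->W->(0,3)
  grid max=7 at (0,3)
Step 3: ant0:(0,3)->E->(0,4) | ant1:(0,3)->E->(0,4) | ant2:(0,3)->E->(0,4)
  grid max=6 at (0,3)
Final grid:
  0 0 0 6 5
  0 0 0 0 0
  0 0 0 0 0
  0 0 0 0 0
  0 0 0 0 0
Max pheromone 6 at (0,3)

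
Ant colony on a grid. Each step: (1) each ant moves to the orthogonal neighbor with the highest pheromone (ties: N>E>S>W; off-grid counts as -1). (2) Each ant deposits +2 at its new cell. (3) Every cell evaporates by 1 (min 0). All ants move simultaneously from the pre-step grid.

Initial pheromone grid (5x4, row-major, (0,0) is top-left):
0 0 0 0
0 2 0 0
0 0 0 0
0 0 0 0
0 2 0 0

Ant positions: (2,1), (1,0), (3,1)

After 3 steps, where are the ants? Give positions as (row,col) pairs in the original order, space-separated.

Step 1: ant0:(2,1)->N->(1,1) | ant1:(1,0)->E->(1,1) | ant2:(3,1)->S->(4,1)
  grid max=5 at (1,1)
Step 2: ant0:(1,1)->N->(0,1) | ant1:(1,1)->N->(0,1) | ant2:(4,1)->N->(3,1)
  grid max=4 at (1,1)
Step 3: ant0:(0,1)->S->(1,1) | ant1:(0,1)->S->(1,1) | ant2:(3,1)->S->(4,1)
  grid max=7 at (1,1)

(1,1) (1,1) (4,1)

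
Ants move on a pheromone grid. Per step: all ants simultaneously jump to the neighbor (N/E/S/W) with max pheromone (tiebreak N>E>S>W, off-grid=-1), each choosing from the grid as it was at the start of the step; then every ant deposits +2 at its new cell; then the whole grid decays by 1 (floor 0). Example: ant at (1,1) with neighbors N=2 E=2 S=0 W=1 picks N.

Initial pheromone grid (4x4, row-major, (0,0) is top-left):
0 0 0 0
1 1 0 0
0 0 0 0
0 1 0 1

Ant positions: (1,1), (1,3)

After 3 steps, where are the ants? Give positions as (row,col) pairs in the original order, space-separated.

Step 1: ant0:(1,1)->W->(1,0) | ant1:(1,3)->N->(0,3)
  grid max=2 at (1,0)
Step 2: ant0:(1,0)->N->(0,0) | ant1:(0,3)->S->(1,3)
  grid max=1 at (0,0)
Step 3: ant0:(0,0)->S->(1,0) | ant1:(1,3)->N->(0,3)
  grid max=2 at (1,0)

(1,0) (0,3)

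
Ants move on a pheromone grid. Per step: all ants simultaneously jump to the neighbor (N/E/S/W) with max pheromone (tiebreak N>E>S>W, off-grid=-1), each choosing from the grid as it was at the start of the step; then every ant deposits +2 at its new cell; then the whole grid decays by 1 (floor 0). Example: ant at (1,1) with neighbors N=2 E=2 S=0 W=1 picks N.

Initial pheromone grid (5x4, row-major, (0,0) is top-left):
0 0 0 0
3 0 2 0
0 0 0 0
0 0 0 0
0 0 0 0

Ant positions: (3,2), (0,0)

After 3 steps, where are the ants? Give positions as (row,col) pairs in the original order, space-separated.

Step 1: ant0:(3,2)->N->(2,2) | ant1:(0,0)->S->(1,0)
  grid max=4 at (1,0)
Step 2: ant0:(2,2)->N->(1,2) | ant1:(1,0)->N->(0,0)
  grid max=3 at (1,0)
Step 3: ant0:(1,2)->N->(0,2) | ant1:(0,0)->S->(1,0)
  grid max=4 at (1,0)

(0,2) (1,0)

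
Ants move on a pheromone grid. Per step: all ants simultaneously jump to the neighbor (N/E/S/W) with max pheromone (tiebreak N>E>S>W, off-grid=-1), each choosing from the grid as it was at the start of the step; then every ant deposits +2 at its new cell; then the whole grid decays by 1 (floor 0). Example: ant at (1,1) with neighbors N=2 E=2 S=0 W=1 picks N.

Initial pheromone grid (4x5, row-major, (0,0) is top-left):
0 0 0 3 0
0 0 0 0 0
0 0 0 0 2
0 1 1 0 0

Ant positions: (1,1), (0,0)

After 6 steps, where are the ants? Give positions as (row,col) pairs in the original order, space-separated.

Step 1: ant0:(1,1)->N->(0,1) | ant1:(0,0)->E->(0,1)
  grid max=3 at (0,1)
Step 2: ant0:(0,1)->E->(0,2) | ant1:(0,1)->E->(0,2)
  grid max=3 at (0,2)
Step 3: ant0:(0,2)->W->(0,1) | ant1:(0,2)->W->(0,1)
  grid max=5 at (0,1)
Step 4: ant0:(0,1)->E->(0,2) | ant1:(0,1)->E->(0,2)
  grid max=5 at (0,2)
Step 5: ant0:(0,2)->W->(0,1) | ant1:(0,2)->W->(0,1)
  grid max=7 at (0,1)
Step 6: ant0:(0,1)->E->(0,2) | ant1:(0,1)->E->(0,2)
  grid max=7 at (0,2)

(0,2) (0,2)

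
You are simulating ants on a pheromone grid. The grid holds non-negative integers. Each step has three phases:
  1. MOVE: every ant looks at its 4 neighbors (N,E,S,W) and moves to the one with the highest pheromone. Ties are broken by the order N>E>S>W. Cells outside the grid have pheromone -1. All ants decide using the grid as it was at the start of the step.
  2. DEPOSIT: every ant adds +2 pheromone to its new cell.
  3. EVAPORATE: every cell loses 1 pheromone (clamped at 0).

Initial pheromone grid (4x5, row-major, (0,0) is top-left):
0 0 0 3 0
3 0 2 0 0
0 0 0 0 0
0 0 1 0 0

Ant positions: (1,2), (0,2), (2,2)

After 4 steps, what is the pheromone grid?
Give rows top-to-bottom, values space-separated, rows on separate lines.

After step 1: ants at (0,2),(0,3),(1,2)
  0 0 1 4 0
  2 0 3 0 0
  0 0 0 0 0
  0 0 0 0 0
After step 2: ants at (0,3),(0,2),(0,2)
  0 0 4 5 0
  1 0 2 0 0
  0 0 0 0 0
  0 0 0 0 0
After step 3: ants at (0,2),(0,3),(0,3)
  0 0 5 8 0
  0 0 1 0 0
  0 0 0 0 0
  0 0 0 0 0
After step 4: ants at (0,3),(0,2),(0,2)
  0 0 8 9 0
  0 0 0 0 0
  0 0 0 0 0
  0 0 0 0 0

0 0 8 9 0
0 0 0 0 0
0 0 0 0 0
0 0 0 0 0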